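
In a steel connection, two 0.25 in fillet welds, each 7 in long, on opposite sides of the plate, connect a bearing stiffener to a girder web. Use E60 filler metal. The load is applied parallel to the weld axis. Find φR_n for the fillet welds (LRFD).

φR_n ≈ 66.8 kips

E60XX → F_EXX = 60 ksi.
Effective throat t_e = 0.707 × 0.25 = 0.1767 in.
Total length L = 14 in; A_we = 0.1767 × 14 = 2.474 in².
F_nw = 0.6 F_EXX = 0.6 × 60 = 36 ksi.
φR_n = 0.75 × 36 × 2.474 = 66.81 kips.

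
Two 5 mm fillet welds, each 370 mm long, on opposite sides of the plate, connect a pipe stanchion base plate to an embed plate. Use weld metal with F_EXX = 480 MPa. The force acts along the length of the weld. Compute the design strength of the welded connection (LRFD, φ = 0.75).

Effective throat t_e = 0.707 × 5 = 3.535 mm.
Total length L = 740 mm; A_we = 3.535 × 740 = 2616 mm².
F_nw = 0.6 F_EXX = 0.6 × 480 = 288 MPa.
φR_n = 0.75 × 288 × 2616 × 10⁻³ = 565 kN.

φR_n ≈ 565 kN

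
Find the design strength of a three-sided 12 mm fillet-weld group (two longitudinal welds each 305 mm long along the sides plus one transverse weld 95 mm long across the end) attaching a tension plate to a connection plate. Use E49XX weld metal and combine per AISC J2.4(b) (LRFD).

E49XX → F_EXX = 490 MPa.
t_e = 0.707 × 12 = 8.484 mm.
R_nwl = 0.6 × 490 × 8.484 × 610 × 10⁻³ = 1522 kN (longitudinal, 2 welds).
R_nwt = 0.6 × 490 × 8.484 × 95 × 10⁻³ = 237 kN (transverse, base value).
(i) R_nwl + R_nwt = 1758 kN; (ii) 0.85 R_nwl + 1.5 R_nwt = 1649 kN.
R_n = max = 1758 kN [governs: (i)]; φR_n = 1319 kN.

φR_n ≈ 1320 kN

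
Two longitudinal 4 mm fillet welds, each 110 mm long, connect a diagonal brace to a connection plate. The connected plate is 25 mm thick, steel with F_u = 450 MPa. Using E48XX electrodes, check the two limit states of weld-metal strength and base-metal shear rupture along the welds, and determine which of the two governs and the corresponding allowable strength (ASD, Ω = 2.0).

E48XX → F_EXX = 480 MPa.
t_e = 0.707 × 4 = 2.828 mm; L = 220 mm.
Weld metal: R_n/Ω = (1/2.0) × 0.6 × 480 × 2.828 × 220 × 10⁻³ = 89.59 kN.
Base metal (shear rupture): R_n/Ω = (1/2.0) × 0.6 × 450 × 25 × 220 × 10⁻³ = 742.5 kN.
Governing: weld metal.

R_n/Ω ≈ 89.6 kN (weld metal governs)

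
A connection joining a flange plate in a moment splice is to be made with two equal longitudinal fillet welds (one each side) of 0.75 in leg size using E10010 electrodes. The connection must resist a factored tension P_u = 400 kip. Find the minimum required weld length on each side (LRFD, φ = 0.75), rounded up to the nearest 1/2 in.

L = 8.5 in on each side

E100XX → F_EXX = 100 ksi.
Throat t_e = 0.707 × 0.75 = 0.5302 in.
φr_n = 0.75 × 0.6 × 100 × 0.5302 = 23.86 kip/in.
L_req = P_u / φr_n = 400 / 23.86 = 16.76 in total.
Per side: 16.76 / 2 = 8.382 in.
Round up → use L = 8.5 in on each side.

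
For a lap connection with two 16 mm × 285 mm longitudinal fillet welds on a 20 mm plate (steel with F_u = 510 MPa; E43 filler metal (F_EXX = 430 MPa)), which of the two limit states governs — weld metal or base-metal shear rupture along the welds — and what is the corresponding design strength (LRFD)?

t_e = 0.707 × 16 = 11.31 mm; L = 570 mm.
Weld metal: φR_n = 0.75 × 0.6 × 430 × 11.31 × 570 × 10⁻³ = 1248 kN.
Base metal (shear rupture): φR_n = 0.75 × 0.6 × 510 × 20 × 570 × 10⁻³ = 2616 kN.
Governing: weld metal.

φR_n ≈ 1250 kN (weld metal governs)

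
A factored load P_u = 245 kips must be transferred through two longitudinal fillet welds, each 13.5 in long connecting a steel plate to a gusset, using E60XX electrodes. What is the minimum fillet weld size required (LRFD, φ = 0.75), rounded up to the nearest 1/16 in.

w = 1/2 in

E60XX → F_EXX = 60 ksi.
Total weld length L = 27 in.
Required throat t_e = P_u / (φ × 0.6 F_EXX × L) = 245 / (0.75 × 0.6 × 60 × 27) = 0.3361 in.
Required leg w = t_e / 0.707 = 0.4754 in → use 1/2 in.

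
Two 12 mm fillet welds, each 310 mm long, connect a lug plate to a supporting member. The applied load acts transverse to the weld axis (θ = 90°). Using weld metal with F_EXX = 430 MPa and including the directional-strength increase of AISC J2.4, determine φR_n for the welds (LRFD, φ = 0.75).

φR_n ≈ 1530 kN

t_e = 0.707 × 12 = 8.484 mm; A_we = 8.484 × 620 = 5260 mm².
Directional factor: 1.0 + 0.5 sin^1.5(90°) = 1.5.
F_nw = 0.6 × 430 × 1.5 = 387 MPa.
φR_n = 0.75 × 387 × 5260 × 10⁻³ = 1527 kN.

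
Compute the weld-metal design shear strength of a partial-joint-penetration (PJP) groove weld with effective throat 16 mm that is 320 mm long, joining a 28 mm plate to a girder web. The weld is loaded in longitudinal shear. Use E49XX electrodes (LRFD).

E49XX → F_EXX = 490 MPa.
Effective throat (given) t_e = 16 mm.
A_we = 16 × 320 = 5120 mm².
F_nw = 0.6 F_EXX = 294 MPa.
φR_n = 0.75 × 294 × 5120 × 10⁻³ = 1129 kN.

φR_n ≈ 1130 kN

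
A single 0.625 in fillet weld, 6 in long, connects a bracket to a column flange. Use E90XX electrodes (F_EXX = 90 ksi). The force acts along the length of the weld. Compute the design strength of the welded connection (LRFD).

φR_n ≈ 107 kip

Effective throat t_e = 0.707 × 0.625 = 0.4419 in.
Total length L = 6 in; A_we = 0.4419 × 6 = 2.651 in².
F_nw = 0.6 F_EXX = 0.6 × 90 = 54 ksi.
φR_n = 0.75 × 54 × 2.651 = 107.4 kip.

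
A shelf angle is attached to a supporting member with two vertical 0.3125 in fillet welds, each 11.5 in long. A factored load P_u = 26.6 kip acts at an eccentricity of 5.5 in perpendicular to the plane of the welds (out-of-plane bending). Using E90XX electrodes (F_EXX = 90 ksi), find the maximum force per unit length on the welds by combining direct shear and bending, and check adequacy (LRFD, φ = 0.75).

L_w = 2 × 11.5 = 23 in; section modulus (unit throat) S = 2 × L²/6 = 44.08 in².
Direct shear f_v = P/L_w = 26.6/23 = 1.157 kip/in.
Moment M = P × e = 26.6 × 5.5 = 146.3 kip·in; bending f_b = M/S = 3.319 kip/in.
f_max = √(f_v² + f_b²) = √(1.157² + 3.319²) = 3.514 kip/in.
φr_n = 0.75 × 0.6 × 90 × (0.707 × 0.3125) = 8.948 kip/in → adequate.

f_max ≈ 3.51 kip/in; adequate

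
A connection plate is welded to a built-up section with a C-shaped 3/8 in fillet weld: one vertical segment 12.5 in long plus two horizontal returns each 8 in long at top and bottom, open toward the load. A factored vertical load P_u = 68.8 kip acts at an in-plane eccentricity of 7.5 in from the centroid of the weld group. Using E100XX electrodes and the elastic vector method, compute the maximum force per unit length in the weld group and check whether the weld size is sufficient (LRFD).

E100XX → F_EXX = 100 ksi.
Total weld length L_w = 28.5 in. Treat welds as unit-width lines.
Centroid: x̄ = 2×8×4 / 28.5 = 2.246 in from the vertical weld.
Polar moment about centroid: J = I_x + I_y = [12.5³/12 + 2×8×6.25²] + [12.5×2.246² + 2(8³/12 + 8×1.754²)] = 985.4 in³.
Direct shear f_v = P/L_w = 68.8 / 28.5 = 2.414 kip/in (vertical).
Torsion M = P·e = 68.8 × 7.5 = 516 kip·in.
Critical point at (x, y) = (5.754, 6.25) from centroid. f_tx = M·y/J = 3.273 kip/in; f_ty = M·x/J = 3.013 kip/in.
Resultant f_max = √[f_tx² + (f_v + f_ty)²] = √[3.273² + (2.414 + 3.013)²] = 6.338 kip/in.
Capacity per unit length: φr_n = 0.75 × 0.6 × 100 × (0.707 × 0.375) = 11.93 kip/in.
6.338 ≤ 11.93 → adequate.

f_max ≈ 6.34 kip/in; adequate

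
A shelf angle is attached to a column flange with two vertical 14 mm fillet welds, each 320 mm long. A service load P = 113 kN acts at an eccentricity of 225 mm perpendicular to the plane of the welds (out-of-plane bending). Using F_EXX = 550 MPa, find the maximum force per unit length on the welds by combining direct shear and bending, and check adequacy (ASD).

L_w = 2 × 320 = 640 mm; section modulus (unit throat) S = 2 × L²/6 = 34130 mm².
Direct shear f_v = P/L_w = 113×10³/640 = 176.6 N/mm.
Moment M = P × e = 113×10³ × 225 = 25425000 N·mm; bending f_b = M/S = 744.9 N/mm.
f_max = √(f_v² + f_b²) = √(176.6² + 744.9²) = 765.5 N/mm.
r_n/Ω = (1/2.0) × 0.6 × 550 × (0.707 × 14) = 1633 N/mm → adequate.

f_max ≈ 766 N/mm; adequate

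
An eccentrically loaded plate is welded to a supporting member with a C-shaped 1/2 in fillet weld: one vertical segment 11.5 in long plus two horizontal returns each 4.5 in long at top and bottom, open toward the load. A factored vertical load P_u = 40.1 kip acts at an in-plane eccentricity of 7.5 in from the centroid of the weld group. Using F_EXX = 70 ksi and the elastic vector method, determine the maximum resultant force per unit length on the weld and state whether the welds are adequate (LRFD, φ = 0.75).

Total weld length L_w = 20.5 in. Treat welds as unit-width lines.
Centroid: x̄ = 2×4.5×2.25 / 20.5 = 0.9878 in from the vertical weld.
Polar moment about centroid: J = I_x + I_y = [11.5³/12 + 2×4.5×5.75²] + [11.5×0.9878² + 2(4.5³/12 + 4.5×1.262²)] = 465 in³.
Direct shear f_v = P/L_w = 40.1 / 20.5 = 1.956 kip/in (vertical).
Torsion M = P·e = 40.1 × 7.5 = 300.75 kip·in.
Critical point at (x, y) = (3.512, 5.75) from centroid. f_tx = M·y/J = 3.719 kip/in; f_ty = M·x/J = 2.271 kip/in.
Resultant f_max = √[f_tx² + (f_v + f_ty)²] = √[3.719² + (1.956 + 2.271)²] = 5.63 kip/in.
Capacity per unit length: φr_n = 0.75 × 0.6 × 70 × (0.707 × 0.5) = 11.14 kip/in.
5.63 ≤ 11.14 → adequate.

f_max ≈ 5.63 kip/in; adequate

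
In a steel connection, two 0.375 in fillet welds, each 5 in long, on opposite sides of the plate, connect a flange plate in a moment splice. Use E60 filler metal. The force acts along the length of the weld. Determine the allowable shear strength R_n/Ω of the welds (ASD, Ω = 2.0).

E60XX → F_EXX = 60 ksi.
Effective throat t_e = 0.707 × 0.375 = 0.2651 in.
Total length L = 10 in; A_we = 0.2651 × 10 = 2.651 in².
F_nw = 0.6 F_EXX = 0.6 × 60 = 36 ksi.
R_n = 36 × 2.651 = 95.45 kips; R_n/Ω = 95.45/2.0 = 47.72 kips.

R_n/Ω ≈ 47.7 kips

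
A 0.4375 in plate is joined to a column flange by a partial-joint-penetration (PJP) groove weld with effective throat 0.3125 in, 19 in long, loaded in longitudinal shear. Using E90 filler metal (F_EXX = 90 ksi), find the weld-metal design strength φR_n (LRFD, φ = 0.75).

φR_n ≈ 240 kip

Effective throat (given) t_e = 0.3125 in.
A_we = 0.3125 × 19 = 5.938 in².
F_nw = 0.6 F_EXX = 54 ksi.
φR_n = 0.75 × 54 × 5.938 = 240.5 kip.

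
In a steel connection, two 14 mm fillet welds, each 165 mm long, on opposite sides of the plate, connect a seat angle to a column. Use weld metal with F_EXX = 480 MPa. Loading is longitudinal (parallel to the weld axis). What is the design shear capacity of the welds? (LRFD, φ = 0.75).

φR_n ≈ 706 kN

Effective throat t_e = 0.707 × 14 = 9.898 mm.
Total length L = 330 mm; A_we = 9.898 × 330 = 3266 mm².
F_nw = 0.6 F_EXX = 0.6 × 480 = 288 MPa.
φR_n = 0.75 × 288 × 3266 × 10⁻³ = 705.5 kN.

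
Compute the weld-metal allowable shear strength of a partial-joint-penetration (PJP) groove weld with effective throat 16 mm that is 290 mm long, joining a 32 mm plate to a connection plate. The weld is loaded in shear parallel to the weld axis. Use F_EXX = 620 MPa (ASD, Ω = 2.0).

R_n/Ω ≈ 863 kN

Effective throat (given) t_e = 16 mm.
A_we = 16 × 290 = 4640 mm².
F_nw = 0.6 F_EXX = 372 MPa.
R_n/Ω = (372 × 4640) / 2.0 × 10⁻³ = 863 kN.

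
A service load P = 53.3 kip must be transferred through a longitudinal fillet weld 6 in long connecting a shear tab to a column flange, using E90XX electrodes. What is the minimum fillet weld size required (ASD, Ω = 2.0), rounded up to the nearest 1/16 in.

w = 1/2 in

E90XX → F_EXX = 90 ksi.
Total weld length L = 6 in.
Required throat t_e = P × Ω / (0.6 F_EXX × L) = 53.3 × 2.0 / (0.6 × 90 × 6) = 0.329 in.
Required leg w = t_e / 0.707 = 0.4654 in → use 1/2 in.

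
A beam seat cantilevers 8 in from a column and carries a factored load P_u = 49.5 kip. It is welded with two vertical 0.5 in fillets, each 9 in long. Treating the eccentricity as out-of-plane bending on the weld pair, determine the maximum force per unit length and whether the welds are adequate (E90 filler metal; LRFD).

f_max ≈ 14.9 kip/in; NOT adequate

E90XX → F_EXX = 90 ksi.
L_w = 2 × 9 = 18 in; section modulus (unit throat) S = 2 × L²/6 = 27 in².
Direct shear f_v = P/L_w = 49.5/18 = 2.75 kip/in.
Moment M = P × e = 49.5 × 8 = 396 kip·in; bending f_b = M/S = 14.67 kip/in.
f_max = √(f_v² + f_b²) = √(2.75² + 14.67²) = 14.92 kip/in.
φr_n = 0.75 × 0.6 × 90 × (0.707 × 0.5) = 14.32 kip/in → NOT adequate.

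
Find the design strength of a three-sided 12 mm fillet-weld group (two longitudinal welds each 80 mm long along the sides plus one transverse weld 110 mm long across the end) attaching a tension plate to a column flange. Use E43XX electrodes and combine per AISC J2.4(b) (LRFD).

E43XX → F_EXX = 430 MPa.
t_e = 0.707 × 12 = 8.484 mm.
R_nwl = 0.6 × 430 × 8.484 × 160 × 10⁻³ = 350.2 kN (longitudinal, 2 welds).
R_nwt = 0.6 × 430 × 8.484 × 110 × 10⁻³ = 240.8 kN (transverse, base value).
(i) R_nwl + R_nwt = 591 kN; (ii) 0.85 R_nwl + 1.5 R_nwt = 658.9 kN.
R_n = max = 658.9 kN [governs: (ii)]; φR_n = 494.1 kN.

φR_n ≈ 494 kN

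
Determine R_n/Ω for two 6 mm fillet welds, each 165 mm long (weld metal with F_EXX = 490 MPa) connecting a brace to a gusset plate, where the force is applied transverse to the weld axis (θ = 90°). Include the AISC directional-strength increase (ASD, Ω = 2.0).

t_e = 0.707 × 6 = 4.242 mm; A_we = 4.242 × 330 = 1400 mm².
Directional factor: 1.0 + 0.5 sin^1.5(90°) = 1.5.
F_nw = 0.6 × 490 × 1.5 = 441 MPa.
R_n/Ω = (441 × 1400) / 2.0 × 10⁻³ = 308.7 kN.

R_n/Ω ≈ 309 kN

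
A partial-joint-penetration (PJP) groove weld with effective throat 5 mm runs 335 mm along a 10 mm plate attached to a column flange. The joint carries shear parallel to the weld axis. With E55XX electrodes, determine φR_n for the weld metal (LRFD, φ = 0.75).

φR_n ≈ 415 kN

E55XX → F_EXX = 550 MPa.
Effective throat (given) t_e = 5 mm.
A_we = 5 × 335 = 1675 mm².
F_nw = 0.6 F_EXX = 330 MPa.
φR_n = 0.75 × 330 × 1675 × 10⁻³ = 414.6 kN.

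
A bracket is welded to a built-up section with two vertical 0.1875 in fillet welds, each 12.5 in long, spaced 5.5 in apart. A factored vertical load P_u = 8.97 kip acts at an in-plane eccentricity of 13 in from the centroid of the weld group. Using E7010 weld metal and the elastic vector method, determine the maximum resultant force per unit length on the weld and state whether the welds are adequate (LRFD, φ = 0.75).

f_max ≈ 1.72 kip/in; adequate

E70XX → F_EXX = 70 ksi.
Total weld length L_w = 25 in. Treat welds as unit-width lines.
Polar moment about centroid: J = 2[d³/12 + d(b/2)²] = 2[12.5³/12 + 12.5×2.75²] = 514.6 in³.
Direct shear f_v = P/L_w = 8.97 / 25 = 0.3588 kip/in (vertical).
Torsion M = P·e = 8.97 × 13 = 116.61 kip·in.
Critical point at (x, y) = (2.75, 6.25) from centroid. f_tx = M·y/J = 1.416 kip/in; f_ty = M·x/J = 0.6232 kip/in.
Resultant f_max = √[f_tx² + (f_v + f_ty)²] = √[1.416² + (0.3588 + 0.6232)²] = 1.723 kip/in.
Capacity per unit length: φr_n = 0.75 × 0.6 × 70 × (0.707 × 0.1875) = 4.176 kip/in.
1.723 ≤ 4.176 → adequate.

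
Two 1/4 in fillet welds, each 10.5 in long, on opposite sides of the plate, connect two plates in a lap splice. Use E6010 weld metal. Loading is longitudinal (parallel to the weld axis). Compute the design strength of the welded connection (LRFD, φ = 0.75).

E60XX → F_EXX = 60 ksi.
Effective throat t_e = 0.707 × 0.25 = 0.1767 in.
Total length L = 21 in; A_we = 0.1767 × 21 = 3.712 in².
F_nw = 0.6 F_EXX = 0.6 × 60 = 36 ksi.
φR_n = 0.75 × 36 × 3.712 = 100.2 kip.

φR_n ≈ 100 kip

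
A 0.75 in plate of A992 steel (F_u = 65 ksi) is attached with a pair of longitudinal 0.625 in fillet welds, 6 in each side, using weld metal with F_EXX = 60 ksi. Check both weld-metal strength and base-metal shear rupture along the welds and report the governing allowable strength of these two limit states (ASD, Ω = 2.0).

t_e = 0.707 × 0.625 = 0.4419 in; L = 12 in.
Weld metal: R_n/Ω = (1/2.0) × 0.6 × 60 × 0.4419 × 12 = 95.44 kips.
Base metal (shear rupture): R_n/Ω = (1/2.0) × 0.6 × 65 × 0.75 × 12 = 175.5 kips.
Governing: weld metal.

R_n/Ω ≈ 95.4 kips (weld metal governs)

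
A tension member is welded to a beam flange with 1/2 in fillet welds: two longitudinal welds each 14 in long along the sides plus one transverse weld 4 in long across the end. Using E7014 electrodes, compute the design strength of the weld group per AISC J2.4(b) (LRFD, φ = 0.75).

E70XX → F_EXX = 70 ksi.
t_e = 0.707 × 0.5 = 0.3535 in.
R_nwl = 0.6 × 70 × 0.3535 × 28 = 415.7 kip (longitudinal, 2 welds).
R_nwt = 0.6 × 70 × 0.3535 × 4 = 59.39 kip (transverse, base value).
(i) R_nwl + R_nwt = 475.1 kip; (ii) 0.85 R_nwl + 1.5 R_nwt = 442.4 kip.
R_n = max = 475.1 kip [governs: (i)]; φR_n = 356.3 kip.

φR_n ≈ 356 kip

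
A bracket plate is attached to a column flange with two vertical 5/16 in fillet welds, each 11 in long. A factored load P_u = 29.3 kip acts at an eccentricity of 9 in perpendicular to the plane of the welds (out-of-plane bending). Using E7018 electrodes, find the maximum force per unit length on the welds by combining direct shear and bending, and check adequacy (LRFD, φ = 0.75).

E70XX → F_EXX = 70 ksi.
L_w = 2 × 11 = 22 in; section modulus (unit throat) S = 2 × L²/6 = 40.33 in².
Direct shear f_v = P/L_w = 29.3/22 = 1.332 kip/in.
Moment M = P × e = 29.3 × 9 = 263.7 kip·in; bending f_b = M/S = 6.538 kip/in.
f_max = √(f_v² + f_b²) = √(1.332² + 6.538²) = 6.672 kip/in.
φr_n = 0.75 × 0.6 × 70 × (0.707 × 0.3125) = 6.96 kip/in → adequate.

f_max ≈ 6.67 kip/in; adequate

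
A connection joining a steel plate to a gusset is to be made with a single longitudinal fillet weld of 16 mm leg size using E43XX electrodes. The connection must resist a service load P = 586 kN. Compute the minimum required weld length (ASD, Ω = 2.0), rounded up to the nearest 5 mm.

L = 405 mm

E43XX → F_EXX = 430 MPa.
Throat t_e = 0.707 × 16 = 11.31 mm.
r_n/Ω = (0.6 × 430 × 11.31) / 2.0 = 1459 N/mm = 1.459 kN/mm.
L_req = P / (r_n/Ω) = 586 / 1.459 = 401.6 mm total.
Round up → use L = 405 mm.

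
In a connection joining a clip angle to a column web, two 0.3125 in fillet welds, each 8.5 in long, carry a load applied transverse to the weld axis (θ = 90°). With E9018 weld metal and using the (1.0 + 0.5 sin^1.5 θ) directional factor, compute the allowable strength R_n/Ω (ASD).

E90XX → F_EXX = 90 ksi.
t_e = 0.707 × 0.3125 = 0.2209 in; A_we = 0.2209 × 17 = 3.756 in².
Directional factor: 1.0 + 0.5 sin^1.5(90°) = 1.5.
F_nw = 0.6 × 90 × 1.5 = 81 ksi.
R_n/Ω = (81 × 3.756) / 2.0 = 152.1 kips.

R_n/Ω ≈ 152 kips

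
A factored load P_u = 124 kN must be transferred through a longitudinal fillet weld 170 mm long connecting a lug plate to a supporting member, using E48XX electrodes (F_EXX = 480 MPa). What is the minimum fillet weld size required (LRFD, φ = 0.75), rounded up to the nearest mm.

Total weld length L = 170 mm.
Required throat t_e = P_u / (φ × 0.6 F_EXX × L) = 124 / (0.75 × 0.6 × 480 × 170 × 10⁻³) = 3.377 mm.
Required leg w = t_e / 0.707 = 4.776 mm → use 5 mm.

w = 5 mm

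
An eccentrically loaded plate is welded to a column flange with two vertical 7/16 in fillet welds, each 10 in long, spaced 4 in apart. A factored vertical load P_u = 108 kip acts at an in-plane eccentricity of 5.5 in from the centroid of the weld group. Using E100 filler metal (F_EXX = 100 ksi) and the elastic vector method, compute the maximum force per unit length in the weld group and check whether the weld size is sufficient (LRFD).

f_max ≈ 15.8 kip/in; NOT adequate

Total weld length L_w = 20 in. Treat welds as unit-width lines.
Polar moment about centroid: J = 2[d³/12 + d(b/2)²] = 2[10³/12 + 10×2²] = 246.7 in³.
Direct shear f_v = P/L_w = 108 / 20 = 5.4 kip/in (vertical).
Torsion M = P·e = 108 × 5.5 = 594 kip·in.
Critical point at (x, y) = (2, 5) from centroid. f_tx = M·y/J = 12.04 kip/in; f_ty = M·x/J = 4.816 kip/in.
Resultant f_max = √[f_tx² + (f_v + f_ty)²] = √[12.04² + (5.4 + 4.816)²] = 15.79 kip/in.
Capacity per unit length: φr_n = 0.75 × 0.6 × 100 × (0.707 × 0.4375) = 13.92 kip/in.
15.79 > 13.92 → NOT adequate.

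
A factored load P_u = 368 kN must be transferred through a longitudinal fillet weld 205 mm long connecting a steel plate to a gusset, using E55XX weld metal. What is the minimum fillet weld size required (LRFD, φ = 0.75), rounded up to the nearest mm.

E55XX → F_EXX = 550 MPa.
Total weld length L = 205 mm.
Required throat t_e = P_u / (φ × 0.6 F_EXX × L) = 368 / (0.75 × 0.6 × 550 × 205 × 10⁻³) = 7.253 mm.
Required leg w = t_e / 0.707 = 10.26 mm → use 11 mm.

w = 11 mm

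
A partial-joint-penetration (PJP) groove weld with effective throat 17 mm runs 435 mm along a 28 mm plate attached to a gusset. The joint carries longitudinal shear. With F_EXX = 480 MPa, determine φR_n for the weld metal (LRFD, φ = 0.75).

φR_n ≈ 1600 kN

Effective throat (given) t_e = 17 mm.
A_we = 17 × 435 = 7395 mm².
F_nw = 0.6 F_EXX = 288 MPa.
φR_n = 0.75 × 288 × 7395 × 10⁻³ = 1597 kN.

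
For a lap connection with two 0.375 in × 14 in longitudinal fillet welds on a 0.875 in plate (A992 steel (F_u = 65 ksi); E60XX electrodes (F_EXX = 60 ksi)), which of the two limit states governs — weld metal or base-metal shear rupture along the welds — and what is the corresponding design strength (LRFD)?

t_e = 0.707 × 0.375 = 0.2651 in; L = 28 in.
Weld metal: φR_n = 0.75 × 0.6 × 60 × 0.2651 × 28 = 200.4 kip.
Base metal (shear rupture): φR_n = 0.75 × 0.6 × 65 × 0.875 × 28 = 716.6 kip.
Governing: weld metal.

φR_n ≈ 200 kip (weld metal governs)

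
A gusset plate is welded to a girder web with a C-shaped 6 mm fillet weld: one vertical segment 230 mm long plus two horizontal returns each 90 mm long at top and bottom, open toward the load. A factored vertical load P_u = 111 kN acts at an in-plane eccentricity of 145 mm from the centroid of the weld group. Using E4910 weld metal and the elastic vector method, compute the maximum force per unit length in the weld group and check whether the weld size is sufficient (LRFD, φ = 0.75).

f_max ≈ 760 N/mm; adequate

E49XX → F_EXX = 490 MPa.
Total weld length L_w = 410 mm. Treat welds as unit-width lines.
Centroid: x̄ = 2×90×45 / 410 = 19.76 mm from the vertical weld.
Polar moment about centroid: J = I_x + I_y = [230³/12 + 2×90×115²] + [230×19.76² + 2(90³/12 + 90×25.24²)] = 3720000 mm³.
Direct shear f_v = P/L_w = 111×10³ / 410 = 270.7 N/mm (vertical).
Torsion M = P·e = 111×10³ × 145 = 16095000 N·mm.
Critical point at (x, y) = (70.24, 115) from centroid. f_tx = M·y/J = 497.5 N/mm; f_ty = M·x/J = 303.9 N/mm.
Resultant f_max = √[f_tx² + (f_v + f_ty)²] = √[497.5² + (270.7 + 303.9)²] = 760.1 N/mm.
Capacity per unit length: φr_n = 0.75 × 0.6 × 490 × (0.707 × 6) = 935.4 N/mm.
760.1 ≤ 935.4 → adequate.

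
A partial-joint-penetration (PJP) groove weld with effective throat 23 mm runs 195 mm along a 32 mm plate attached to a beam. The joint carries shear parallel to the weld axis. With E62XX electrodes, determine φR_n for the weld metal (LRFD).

φR_n ≈ 1250 kN

E62XX → F_EXX = 620 MPa.
Effective throat (given) t_e = 23 mm.
A_we = 23 × 195 = 4485 mm².
F_nw = 0.6 F_EXX = 372 MPa.
φR_n = 0.75 × 372 × 4485 × 10⁻³ = 1251 kN.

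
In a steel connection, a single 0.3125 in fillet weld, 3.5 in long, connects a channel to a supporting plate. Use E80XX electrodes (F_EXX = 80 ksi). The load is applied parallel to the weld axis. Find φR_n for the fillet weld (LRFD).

φR_n ≈ 27.8 kip

Effective throat t_e = 0.707 × 0.3125 = 0.2209 in.
Total length L = 3.5 in; A_we = 0.2209 × 3.5 = 0.7733 in².
F_nw = 0.6 F_EXX = 0.6 × 80 = 48 ksi.
φR_n = 0.75 × 48 × 0.7733 = 27.84 kip.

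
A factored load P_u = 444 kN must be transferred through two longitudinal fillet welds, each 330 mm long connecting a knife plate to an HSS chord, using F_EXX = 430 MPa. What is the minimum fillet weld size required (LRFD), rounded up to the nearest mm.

w = 5 mm

Total weld length L = 660 mm.
Required throat t_e = P_u / (φ × 0.6 F_EXX × L) = 444 / (0.75 × 0.6 × 430 × 660 × 10⁻³) = 3.477 mm.
Required leg w = t_e / 0.707 = 4.917 mm → use 5 mm.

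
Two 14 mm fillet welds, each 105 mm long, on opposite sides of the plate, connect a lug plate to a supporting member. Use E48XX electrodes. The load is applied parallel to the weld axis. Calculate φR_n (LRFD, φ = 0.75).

E48XX → F_EXX = 480 MPa.
Effective throat t_e = 0.707 × 14 = 9.898 mm.
Total length L = 210 mm; A_we = 9.898 × 210 = 2079 mm².
F_nw = 0.6 F_EXX = 0.6 × 480 = 288 MPa.
φR_n = 0.75 × 288 × 2079 × 10⁻³ = 449 kN.

φR_n ≈ 449 kN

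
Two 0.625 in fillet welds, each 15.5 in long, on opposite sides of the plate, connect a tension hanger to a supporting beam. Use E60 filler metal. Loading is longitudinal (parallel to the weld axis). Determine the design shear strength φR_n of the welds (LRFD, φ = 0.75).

φR_n ≈ 370 kip

E60XX → F_EXX = 60 ksi.
Effective throat t_e = 0.707 × 0.625 = 0.4419 in.
Total length L = 31 in; A_we = 0.4419 × 31 = 13.7 in².
F_nw = 0.6 F_EXX = 0.6 × 60 = 36 ksi.
φR_n = 0.75 × 36 × 13.7 = 369.8 kip.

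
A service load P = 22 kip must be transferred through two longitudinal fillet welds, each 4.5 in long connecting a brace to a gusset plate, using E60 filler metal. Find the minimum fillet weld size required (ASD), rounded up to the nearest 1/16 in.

w = 1/4 in

E60XX → F_EXX = 60 ksi.
Total weld length L = 9 in.
Required throat t_e = P × Ω / (0.6 F_EXX × L) = 22 × 2.0 / (0.6 × 60 × 9) = 0.1358 in.
Required leg w = t_e / 0.707 = 0.1921 in → use 1/4 in.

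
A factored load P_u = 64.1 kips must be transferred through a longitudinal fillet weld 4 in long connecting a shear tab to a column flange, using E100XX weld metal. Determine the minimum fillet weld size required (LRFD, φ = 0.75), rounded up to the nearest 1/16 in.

E100XX → F_EXX = 100 ksi.
Total weld length L = 4 in.
Required throat t_e = P_u / (φ × 0.6 F_EXX × L) = 64.1 / (0.75 × 0.6 × 100 × 4) = 0.3561 in.
Required leg w = t_e / 0.707 = 0.5037 in → use 9/16 in.

w = 9/16 in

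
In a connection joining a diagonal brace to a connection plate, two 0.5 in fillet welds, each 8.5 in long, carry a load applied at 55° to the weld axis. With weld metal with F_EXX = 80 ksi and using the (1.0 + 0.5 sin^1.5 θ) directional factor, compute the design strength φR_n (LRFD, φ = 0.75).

t_e = 0.707 × 0.5 = 0.3535 in; A_we = 0.3535 × 17 = 6.01 in².
Directional factor: 1.0 + 0.5 sin^1.5(55°) = 1.371.
F_nw = 0.6 × 80 × 1.371 = 65.79 ksi.
φR_n = 0.75 × 65.79 × 6.01 = 296.5 kips.

φR_n ≈ 297 kips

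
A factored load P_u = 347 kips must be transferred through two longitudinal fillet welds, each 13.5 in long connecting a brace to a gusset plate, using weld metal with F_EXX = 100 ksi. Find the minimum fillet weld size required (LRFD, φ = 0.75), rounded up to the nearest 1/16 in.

w = 7/16 in

Total weld length L = 27 in.
Required throat t_e = P_u / (φ × 0.6 F_EXX × L) = 347 / (0.75 × 0.6 × 100 × 27) = 0.2856 in.
Required leg w = t_e / 0.707 = 0.404 in → use 7/16 in.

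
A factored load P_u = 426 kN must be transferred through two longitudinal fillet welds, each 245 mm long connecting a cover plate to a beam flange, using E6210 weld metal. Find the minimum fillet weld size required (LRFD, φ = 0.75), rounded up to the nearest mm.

w = 5 mm

E62XX → F_EXX = 620 MPa.
Total weld length L = 490 mm.
Required throat t_e = P_u / (φ × 0.6 F_EXX × L) = 426 / (0.75 × 0.6 × 620 × 490 × 10⁻³) = 3.116 mm.
Required leg w = t_e / 0.707 = 4.407 mm → use 5 mm.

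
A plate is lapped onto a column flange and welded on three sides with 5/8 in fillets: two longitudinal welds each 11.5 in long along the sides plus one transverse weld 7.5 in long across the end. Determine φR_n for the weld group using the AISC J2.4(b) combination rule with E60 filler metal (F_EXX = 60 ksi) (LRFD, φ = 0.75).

t_e = 0.707 × 0.625 = 0.4419 in.
R_nwl = 0.6 × 60 × 0.4419 × 23 = 365.9 kips (longitudinal, 2 welds).
R_nwt = 0.6 × 60 × 0.4419 × 7.5 = 119.3 kips (transverse, base value).
(i) R_nwl + R_nwt = 485.2 kips; (ii) 0.85 R_nwl + 1.5 R_nwt = 490 kips.
R_n = max = 490 kips [governs: (ii)]; φR_n = 367.5 kips.

φR_n ≈ 367 kips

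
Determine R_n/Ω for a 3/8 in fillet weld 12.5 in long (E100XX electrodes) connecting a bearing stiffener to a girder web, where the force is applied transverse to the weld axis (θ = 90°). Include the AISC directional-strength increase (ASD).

R_n/Ω ≈ 149 kips

E100XX → F_EXX = 100 ksi.
t_e = 0.707 × 0.375 = 0.2651 in; A_we = 0.2651 × 12.5 = 3.314 in².
Directional factor: 1.0 + 0.5 sin^1.5(90°) = 1.5.
F_nw = 0.6 × 100 × 1.5 = 90 ksi.
R_n/Ω = (90 × 3.314) / 2.0 = 149.1 kips.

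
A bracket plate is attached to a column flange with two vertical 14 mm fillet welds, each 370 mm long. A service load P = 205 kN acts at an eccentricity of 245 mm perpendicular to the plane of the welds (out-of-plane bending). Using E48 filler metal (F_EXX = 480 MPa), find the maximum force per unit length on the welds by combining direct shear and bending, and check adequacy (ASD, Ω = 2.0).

f_max ≈ 1130 N/mm; adequate

L_w = 2 × 370 = 740 mm; section modulus (unit throat) S = 2 × L²/6 = 45630 mm².
Direct shear f_v = P/L_w = 205×10³/740 = 277 N/mm.
Moment M = P × e = 205×10³ × 245 = 50225000 N·mm; bending f_b = M/S = 1101 N/mm.
f_max = √(f_v² + f_b²) = √(277² + 1101²) = 1135 N/mm.
r_n/Ω = (1/2.0) × 0.6 × 480 × (0.707 × 14) = 1425 N/mm → adequate.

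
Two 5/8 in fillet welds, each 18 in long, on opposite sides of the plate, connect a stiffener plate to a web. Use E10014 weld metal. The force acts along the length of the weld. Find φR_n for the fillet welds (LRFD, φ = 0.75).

E100XX → F_EXX = 100 ksi.
Effective throat t_e = 0.707 × 0.625 = 0.4419 in.
Total length L = 36 in; A_we = 0.4419 × 36 = 15.91 in².
F_nw = 0.6 F_EXX = 0.6 × 100 = 60 ksi.
φR_n = 0.75 × 60 × 15.91 = 715.8 kip.

φR_n ≈ 716 kip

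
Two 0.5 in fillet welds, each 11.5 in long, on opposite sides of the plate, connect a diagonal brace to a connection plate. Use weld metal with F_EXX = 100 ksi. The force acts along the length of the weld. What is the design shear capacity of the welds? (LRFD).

φR_n ≈ 366 kip

Effective throat t_e = 0.707 × 0.5 = 0.3535 in.
Total length L = 23 in; A_we = 0.3535 × 23 = 8.13 in².
F_nw = 0.6 F_EXX = 0.6 × 100 = 60 ksi.
φR_n = 0.75 × 60 × 8.13 = 365.9 kip.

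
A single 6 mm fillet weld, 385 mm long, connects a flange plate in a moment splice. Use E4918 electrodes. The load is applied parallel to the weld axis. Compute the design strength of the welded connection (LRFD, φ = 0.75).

φR_n ≈ 360 kN

E49XX → F_EXX = 490 MPa.
Effective throat t_e = 0.707 × 6 = 4.242 mm.
Total length L = 385 mm; A_we = 4.242 × 385 = 1633 mm².
F_nw = 0.6 F_EXX = 0.6 × 490 = 294 MPa.
φR_n = 0.75 × 294 × 1633 × 10⁻³ = 360.1 kN.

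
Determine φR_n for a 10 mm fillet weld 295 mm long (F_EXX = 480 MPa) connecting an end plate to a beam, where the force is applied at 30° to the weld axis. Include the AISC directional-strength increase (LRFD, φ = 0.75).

φR_n ≈ 530 kN

t_e = 0.707 × 10 = 7.07 mm; A_we = 7.07 × 295 = 2086 mm².
Directional factor: 1.0 + 0.5 sin^1.5(30°) = 1.177.
F_nw = 0.6 × 480 × 1.177 = 338.9 MPa.
φR_n = 0.75 × 338.9 × 2086 × 10⁻³ = 530.1 kN.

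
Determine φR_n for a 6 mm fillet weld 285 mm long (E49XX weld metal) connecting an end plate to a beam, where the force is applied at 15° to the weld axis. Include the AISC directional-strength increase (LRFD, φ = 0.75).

E49XX → F_EXX = 490 MPa.
t_e = 0.707 × 6 = 4.242 mm; A_we = 4.242 × 285 = 1209 mm².
Directional factor: 1.0 + 0.5 sin^1.5(15°) = 1.066.
F_nw = 0.6 × 490 × 1.066 = 313.4 MPa.
φR_n = 0.75 × 313.4 × 1209 × 10⁻³ = 284.1 kN.

φR_n ≈ 284 kN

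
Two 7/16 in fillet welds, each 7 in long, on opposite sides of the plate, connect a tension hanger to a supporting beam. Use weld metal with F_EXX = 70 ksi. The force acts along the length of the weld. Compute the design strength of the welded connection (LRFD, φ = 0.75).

φR_n ≈ 136 kips

Effective throat t_e = 0.707 × 0.4375 = 0.3093 in.
Total length L = 14 in; A_we = 0.3093 × 14 = 4.33 in².
F_nw = 0.6 F_EXX = 0.6 × 70 = 42 ksi.
φR_n = 0.75 × 42 × 4.33 = 136.4 kips.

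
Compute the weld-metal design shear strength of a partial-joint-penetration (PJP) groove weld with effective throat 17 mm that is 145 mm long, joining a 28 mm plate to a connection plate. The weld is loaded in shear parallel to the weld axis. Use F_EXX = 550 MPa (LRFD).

φR_n ≈ 610 kN

Effective throat (given) t_e = 17 mm.
A_we = 17 × 145 = 2465 mm².
F_nw = 0.6 F_EXX = 330 MPa.
φR_n = 0.75 × 330 × 2465 × 10⁻³ = 610.1 kN.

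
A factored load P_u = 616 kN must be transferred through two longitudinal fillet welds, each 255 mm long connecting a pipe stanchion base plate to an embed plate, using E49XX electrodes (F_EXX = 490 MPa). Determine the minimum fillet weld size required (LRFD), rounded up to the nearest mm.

Total weld length L = 510 mm.
Required throat t_e = P_u / (φ × 0.6 F_EXX × L) = 616 / (0.75 × 0.6 × 490 × 510 × 10⁻³) = 5.478 mm.
Required leg w = t_e / 0.707 = 7.748 mm → use 8 mm.

w = 8 mm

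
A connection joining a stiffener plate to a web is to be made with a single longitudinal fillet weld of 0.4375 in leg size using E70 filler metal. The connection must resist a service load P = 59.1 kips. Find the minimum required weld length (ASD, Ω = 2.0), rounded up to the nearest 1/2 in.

L = 9.5 in

E70XX → F_EXX = 70 ksi.
Throat t_e = 0.707 × 0.4375 = 0.3093 in.
r_n/Ω = (0.6 × 70 × 0.3093) / 2.0 = 6.496 kip/in.
L_req = P / (r_n/Ω) = 59.1 / 6.496 = 9.099 in total.
Round up → use L = 9.5 in.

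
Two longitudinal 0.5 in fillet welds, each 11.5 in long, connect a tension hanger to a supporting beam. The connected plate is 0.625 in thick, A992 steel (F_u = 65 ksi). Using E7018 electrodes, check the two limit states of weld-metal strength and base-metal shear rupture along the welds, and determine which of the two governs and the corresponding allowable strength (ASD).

R_n/Ω ≈ 171 kip (weld metal governs)

E70XX → F_EXX = 70 ksi.
t_e = 0.707 × 0.5 = 0.3535 in; L = 23 in.
Weld metal: R_n/Ω = (1/2.0) × 0.6 × 70 × 0.3535 × 23 = 170.7 kip.
Base metal (shear rupture): R_n/Ω = (1/2.0) × 0.6 × 65 × 0.625 × 23 = 280.3 kip.
Governing: weld metal.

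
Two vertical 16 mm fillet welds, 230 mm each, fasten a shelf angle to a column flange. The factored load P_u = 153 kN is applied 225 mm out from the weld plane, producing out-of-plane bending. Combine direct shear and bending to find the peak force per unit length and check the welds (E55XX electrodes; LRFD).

E55XX → F_EXX = 550 MPa.
L_w = 2 × 230 = 460 mm; section modulus (unit throat) S = 2 × L²/6 = 17630 mm².
Direct shear f_v = P/L_w = 153×10³/460 = 332.6 N/mm.
Moment M = P × e = 153×10³ × 225 = 34425000 N·mm; bending f_b = M/S = 1952 N/mm.
f_max = √(f_v² + f_b²) = √(332.6² + 1952²) = 1980 N/mm.
φr_n = 0.75 × 0.6 × 550 × (0.707 × 16) = 2800 N/mm → adequate.

f_max ≈ 1980 N/mm; adequate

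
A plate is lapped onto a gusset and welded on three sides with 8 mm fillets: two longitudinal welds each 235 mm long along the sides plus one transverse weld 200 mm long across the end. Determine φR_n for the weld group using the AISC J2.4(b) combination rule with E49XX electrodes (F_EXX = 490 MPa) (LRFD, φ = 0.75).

φR_n ≈ 872 kN

t_e = 0.707 × 8 = 5.656 mm.
R_nwl = 0.6 × 490 × 5.656 × 470 × 10⁻³ = 781.5 kN (longitudinal, 2 welds).
R_nwt = 0.6 × 490 × 5.656 × 200 × 10⁻³ = 332.6 kN (transverse, base value).
(i) R_nwl + R_nwt = 1114 kN; (ii) 0.85 R_nwl + 1.5 R_nwt = 1163 kN.
R_n = max = 1163 kN [governs: (ii)]; φR_n = 872.4 kN.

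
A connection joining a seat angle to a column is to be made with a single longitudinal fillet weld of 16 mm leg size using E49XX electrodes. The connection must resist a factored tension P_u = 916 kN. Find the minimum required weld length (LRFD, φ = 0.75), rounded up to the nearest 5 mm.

E49XX → F_EXX = 490 MPa.
Throat t_e = 0.707 × 16 = 11.31 mm.
φr_n = 0.75 × 0.6 × 490 × 11.31 × 10⁻³ = 2.494 kN/mm.
L_req = P_u / φr_n = 916 / 2.494 = 367.2 mm total.
Round up → use L = 370 mm.

L = 370 mm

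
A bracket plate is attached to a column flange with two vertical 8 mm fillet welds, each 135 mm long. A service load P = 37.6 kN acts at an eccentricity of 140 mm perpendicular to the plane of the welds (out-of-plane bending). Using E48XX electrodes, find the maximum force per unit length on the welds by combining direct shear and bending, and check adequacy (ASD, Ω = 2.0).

f_max ≈ 878 N/mm; NOT adequate

E48XX → F_EXX = 480 MPa.
L_w = 2 × 135 = 270 mm; section modulus (unit throat) S = 2 × L²/6 = 6075 mm².
Direct shear f_v = P/L_w = 37.6×10³/270 = 139.3 N/mm.
Moment M = P × e = 37.6×10³ × 140 = 5264000 N·mm; bending f_b = M/S = 866.5 N/mm.
f_max = √(f_v² + f_b²) = √(139.3² + 866.5²) = 877.6 N/mm.
r_n/Ω = (1/2.0) × 0.6 × 480 × (0.707 × 8) = 814.5 N/mm → NOT adequate.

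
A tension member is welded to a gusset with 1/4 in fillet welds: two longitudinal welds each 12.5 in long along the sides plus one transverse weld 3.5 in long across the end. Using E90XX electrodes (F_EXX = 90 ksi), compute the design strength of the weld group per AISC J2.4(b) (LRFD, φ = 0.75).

t_e = 0.707 × 0.25 = 0.1767 in.
R_nwl = 0.6 × 90 × 0.1767 × 25 = 238.6 kip (longitudinal, 2 welds).
R_nwt = 0.6 × 90 × 0.1767 × 3.5 = 33.41 kip (transverse, base value).
(i) R_nwl + R_nwt = 272 kip; (ii) 0.85 R_nwl + 1.5 R_nwt = 252.9 kip.
R_n = max = 272 kip [governs: (i)]; φR_n = 204 kip.

φR_n ≈ 204 kip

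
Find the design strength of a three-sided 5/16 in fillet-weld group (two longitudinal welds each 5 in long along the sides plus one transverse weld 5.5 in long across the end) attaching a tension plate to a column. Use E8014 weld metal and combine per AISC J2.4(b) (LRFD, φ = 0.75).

E80XX → F_EXX = 80 ksi.
t_e = 0.707 × 0.3125 = 0.2209 in.
R_nwl = 0.6 × 80 × 0.2209 × 10 = 106 kip (longitudinal, 2 welds).
R_nwt = 0.6 × 80 × 0.2209 × 5.5 = 58.33 kip (transverse, base value).
(i) R_nwl + R_nwt = 164.4 kip; (ii) 0.85 R_nwl + 1.5 R_nwt = 177.6 kip.
R_n = max = 177.6 kip [governs: (ii)]; φR_n = 133.2 kip.

φR_n ≈ 133 kip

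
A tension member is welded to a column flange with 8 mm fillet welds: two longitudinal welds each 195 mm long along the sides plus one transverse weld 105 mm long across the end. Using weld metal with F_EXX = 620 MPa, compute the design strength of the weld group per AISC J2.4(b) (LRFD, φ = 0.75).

φR_n ≈ 781 kN

t_e = 0.707 × 8 = 5.656 mm.
R_nwl = 0.6 × 620 × 5.656 × 390 × 10⁻³ = 820.6 kN (longitudinal, 2 welds).
R_nwt = 0.6 × 620 × 5.656 × 105 × 10⁻³ = 220.9 kN (transverse, base value).
(i) R_nwl + R_nwt = 1041 kN; (ii) 0.85 R_nwl + 1.5 R_nwt = 1029 kN.
R_n = max = 1041 kN [governs: (i)]; φR_n = 781.1 kN.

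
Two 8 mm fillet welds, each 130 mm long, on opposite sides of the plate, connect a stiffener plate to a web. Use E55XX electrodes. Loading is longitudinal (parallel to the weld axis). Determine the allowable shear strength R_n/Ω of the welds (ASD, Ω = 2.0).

R_n/Ω ≈ 243 kN

E55XX → F_EXX = 550 MPa.
Effective throat t_e = 0.707 × 8 = 5.656 mm.
Total length L = 260 mm; A_we = 5.656 × 260 = 1471 mm².
F_nw = 0.6 F_EXX = 0.6 × 550 = 330 MPa.
R_n = 330 × 1471 × 10⁻³ = 485.3 kN; R_n/Ω = 485.3/2.0 = 242.6 kN.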